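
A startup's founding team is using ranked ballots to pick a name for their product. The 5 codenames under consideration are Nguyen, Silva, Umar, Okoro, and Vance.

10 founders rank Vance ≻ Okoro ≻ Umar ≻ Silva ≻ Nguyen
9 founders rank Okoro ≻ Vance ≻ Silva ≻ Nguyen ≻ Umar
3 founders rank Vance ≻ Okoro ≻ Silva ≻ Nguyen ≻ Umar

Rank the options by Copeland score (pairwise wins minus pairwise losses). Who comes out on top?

Vance

Pairwise results:
  Nguyen vs Silva: Silva wins 22–0.
  Nguyen vs Umar: Nguyen wins 12–10.
  Nguyen vs Okoro: Okoro wins 22–0.
  Nguyen vs Vance: Vance wins 22–0.
  Silva vs Umar: Silva wins 12–10.
  Silva vs Okoro: Okoro wins 22–0.
  Silva vs Vance: Vance wins 22–0.
  Umar vs Okoro: Okoro wins 22–0.
  Umar vs Vance: Vance wins 22–0.
  Okoro vs Vance: Vance wins 13–9.
Copeland scores (wins − losses):
  Nguyen: 1 − 3 = -2
  Silva: 2 − 2 = 0
  Umar: 0 − 4 = -4
  Okoro: 3 − 1 = 2
  Vance: 4 − 0 = 4
Vance has the best Copeland score.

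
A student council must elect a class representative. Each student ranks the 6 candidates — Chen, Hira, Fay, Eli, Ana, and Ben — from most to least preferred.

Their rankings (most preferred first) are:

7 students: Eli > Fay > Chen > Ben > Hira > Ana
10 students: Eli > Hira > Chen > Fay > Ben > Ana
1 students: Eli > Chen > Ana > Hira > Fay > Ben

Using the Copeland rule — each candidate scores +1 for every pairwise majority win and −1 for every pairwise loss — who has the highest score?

Eli

Pairwise results:
  Chen vs Hira: Hira wins 10–8.
  Chen vs Fay: Chen wins 11–7.
  Chen vs Eli: Eli wins 18–0.
  Chen vs Ana: Chen wins 18–0.
  Chen vs Ben: Chen wins 18–0.
  Hira vs Fay: Hira wins 11–7.
  Hira vs Eli: Eli wins 18–0.
  Hira vs Ana: Hira wins 17–1.
  Hira vs Ben: Hira wins 11–7.
  Fay vs Eli: Eli wins 18–0.
  Fay vs Ana: Fay wins 17–1.
  Fay vs Ben: Fay wins 18–0.
  Eli vs Ana: Eli wins 18–0.
  Eli vs Ben: Eli wins 18–0.
  Ana vs Ben: Ben wins 17–1.
Copeland scores (wins − losses):
  Chen: 3 − 2 = 1
  Hira: 4 − 1 = 3
  Fay: 2 − 3 = -1
  Eli: 5 − 0 = 5
  Ana: 0 − 5 = -5
  Ben: 1 − 4 = -3
Eli has the best Copeland score.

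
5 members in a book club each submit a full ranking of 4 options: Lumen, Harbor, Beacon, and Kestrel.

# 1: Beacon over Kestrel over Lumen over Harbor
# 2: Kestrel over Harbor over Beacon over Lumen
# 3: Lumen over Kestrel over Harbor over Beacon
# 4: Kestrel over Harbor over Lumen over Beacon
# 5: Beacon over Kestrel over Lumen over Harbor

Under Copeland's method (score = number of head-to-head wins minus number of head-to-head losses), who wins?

Kestrel

Pairwise results:
  Lumen vs Harbor: Lumen wins 3–2.
  Lumen vs Beacon: Beacon wins 3–2.
  Lumen vs Kestrel: Kestrel wins 4–1.
  Harbor vs Beacon: Harbor wins 3–2.
  Harbor vs Kestrel: Kestrel wins 5–0.
  Beacon vs Kestrel: Kestrel wins 3–2.
Copeland scores (wins − losses):
  Lumen: 1 − 2 = -1
  Harbor: 1 − 2 = -1
  Beacon: 1 − 2 = -1
  Kestrel: 3 − 0 = 3
Kestrel has the best Copeland score.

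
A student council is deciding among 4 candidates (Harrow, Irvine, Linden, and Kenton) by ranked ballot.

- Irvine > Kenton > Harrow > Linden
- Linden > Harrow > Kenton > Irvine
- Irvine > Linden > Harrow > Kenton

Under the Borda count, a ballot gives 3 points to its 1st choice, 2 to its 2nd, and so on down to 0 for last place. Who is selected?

Borda scores:
  Harrow: 1 + 2 + 1 = 4
  Irvine: 3 + 0 + 3 = 6
  Linden: 0 + 3 + 2 = 5
  Kenton: 2 + 1 + 0 = 3
Irvine has the highest total.

Irvine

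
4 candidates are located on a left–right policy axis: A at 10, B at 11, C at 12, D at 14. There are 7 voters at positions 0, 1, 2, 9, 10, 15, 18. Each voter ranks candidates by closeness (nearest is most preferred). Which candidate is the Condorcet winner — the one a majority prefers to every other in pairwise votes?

A

With single-peaked preferences on a line, the Condorcet winner is the candidate closest to the median voter.
The median voter (position 9) is closest to A at 10.
Check: A vs C — voters closer to A: 5 of 7.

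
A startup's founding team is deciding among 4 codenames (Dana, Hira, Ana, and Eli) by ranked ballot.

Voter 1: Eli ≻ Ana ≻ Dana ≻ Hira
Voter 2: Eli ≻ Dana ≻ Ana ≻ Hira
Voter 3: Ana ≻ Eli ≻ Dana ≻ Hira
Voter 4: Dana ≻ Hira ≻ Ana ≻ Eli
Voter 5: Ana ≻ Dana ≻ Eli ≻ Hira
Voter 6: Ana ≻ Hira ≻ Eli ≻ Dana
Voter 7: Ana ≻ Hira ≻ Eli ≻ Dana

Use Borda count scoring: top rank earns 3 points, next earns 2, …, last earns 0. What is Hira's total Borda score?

Borda scores:
  Dana: 1 + 2 + 1 + 3 + 2 + 0 + 0 = 9
  Hira: 0 + 0 + 0 + 2 + 0 + 2 + 2 = 6
  Ana: 2 + 1 + 3 + 1 + 3 + 3 + 3 = 16
  Eli: 3 + 3 + 2 + 0 + 1 + 1 + 1 = 11

6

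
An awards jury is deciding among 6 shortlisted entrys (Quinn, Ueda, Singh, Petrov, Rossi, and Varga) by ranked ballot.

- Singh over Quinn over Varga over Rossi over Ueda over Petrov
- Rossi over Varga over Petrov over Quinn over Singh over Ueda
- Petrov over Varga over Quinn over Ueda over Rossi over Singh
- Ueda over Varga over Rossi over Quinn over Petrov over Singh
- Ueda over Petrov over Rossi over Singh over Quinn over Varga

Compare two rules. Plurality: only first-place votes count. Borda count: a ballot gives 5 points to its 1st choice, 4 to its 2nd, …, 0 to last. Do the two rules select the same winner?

Plurality first-place counts: Quinn 0, Ueda 2, Singh 1, Petrov 1, Rossi 1, Varga 0 → Ueda.
Borda totals: Quinn 12, Ueda 13, Singh 8, Petrov 13, Rossi 14, Varga 15 → Varga.
The two rules disagree: plurality picks Ueda, Borda picks Varga.

No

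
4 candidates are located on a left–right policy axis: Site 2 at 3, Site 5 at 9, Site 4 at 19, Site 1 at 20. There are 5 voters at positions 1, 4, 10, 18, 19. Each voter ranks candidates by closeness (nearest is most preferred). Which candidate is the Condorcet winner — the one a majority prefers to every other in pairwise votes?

Site 5

With single-peaked preferences on a line, the Condorcet winner is the candidate closest to the median voter.
The median voter (position 10) is closest to Site 5 at 9.
Check: Site 5 vs Site 2 — voters closer to Site 5: 3 of 5.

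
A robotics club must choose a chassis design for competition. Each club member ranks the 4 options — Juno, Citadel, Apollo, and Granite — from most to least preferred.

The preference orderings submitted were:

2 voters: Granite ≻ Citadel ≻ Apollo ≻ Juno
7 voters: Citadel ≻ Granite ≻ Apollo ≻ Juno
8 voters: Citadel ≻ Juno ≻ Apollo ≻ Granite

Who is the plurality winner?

Citadel

First-place vote totals:
  Juno: 0
  Citadel: 15
  Apollo: 0
  Granite: 2
Citadel has the most first-place votes.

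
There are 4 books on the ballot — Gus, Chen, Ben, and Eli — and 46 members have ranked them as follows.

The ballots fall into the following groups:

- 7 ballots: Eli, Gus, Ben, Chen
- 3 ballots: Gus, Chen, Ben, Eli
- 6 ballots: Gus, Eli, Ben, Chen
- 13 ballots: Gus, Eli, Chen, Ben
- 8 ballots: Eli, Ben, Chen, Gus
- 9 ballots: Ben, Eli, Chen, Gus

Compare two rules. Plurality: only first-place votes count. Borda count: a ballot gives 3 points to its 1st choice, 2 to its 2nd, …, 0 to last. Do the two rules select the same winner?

No

Plurality first-place counts: Gus 22, Chen 0, Ben 9, Eli 15 → Gus.
Borda totals: Gus 80, Chen 36, Ben 59, Eli 101 → Eli.
The two rules disagree: plurality picks Gus, Borda picks Eli.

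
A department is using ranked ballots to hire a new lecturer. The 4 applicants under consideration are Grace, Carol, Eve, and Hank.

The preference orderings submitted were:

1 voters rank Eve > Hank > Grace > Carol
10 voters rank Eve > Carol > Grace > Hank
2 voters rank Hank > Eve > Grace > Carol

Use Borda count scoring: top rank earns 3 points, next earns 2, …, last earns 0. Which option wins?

Eve

Borda scores:
  Grace: 1 + 10·1 + 2·1 = 13
  Carol: 0 + 10·2 + 2·0 = 20
  Eve: 3 + 10·3 + 2·2 = 37
  Hank: 2 + 10·0 + 2·3 = 8
Eve has the highest total.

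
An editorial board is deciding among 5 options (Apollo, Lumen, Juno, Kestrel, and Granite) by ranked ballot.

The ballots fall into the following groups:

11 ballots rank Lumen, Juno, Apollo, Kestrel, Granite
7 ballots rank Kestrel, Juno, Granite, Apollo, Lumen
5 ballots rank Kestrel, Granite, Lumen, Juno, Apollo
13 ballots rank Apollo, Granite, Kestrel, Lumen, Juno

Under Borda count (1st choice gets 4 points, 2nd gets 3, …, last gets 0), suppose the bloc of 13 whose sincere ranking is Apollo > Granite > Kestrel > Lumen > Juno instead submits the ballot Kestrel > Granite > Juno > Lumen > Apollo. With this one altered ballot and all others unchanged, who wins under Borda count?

Kestrel

Borda totals with the altered ballot: Apollo 29, Lumen 67, Juno 85, Kestrel 111, Granite 68.
The winner is unchanged: still Kestrel.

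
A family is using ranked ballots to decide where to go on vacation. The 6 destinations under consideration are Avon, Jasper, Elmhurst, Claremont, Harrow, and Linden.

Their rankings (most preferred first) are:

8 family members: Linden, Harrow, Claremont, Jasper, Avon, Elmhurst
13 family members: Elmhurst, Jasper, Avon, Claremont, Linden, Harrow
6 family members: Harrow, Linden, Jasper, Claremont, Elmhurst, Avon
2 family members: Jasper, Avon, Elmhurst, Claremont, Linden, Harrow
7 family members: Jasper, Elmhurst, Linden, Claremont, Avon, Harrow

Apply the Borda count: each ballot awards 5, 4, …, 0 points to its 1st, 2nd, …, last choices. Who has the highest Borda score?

Borda scores:
  Avon: 8·1 + 13·3 + 6·0 + 2·4 + 7·1 = 62
  Jasper: 8·2 + 13·4 + 6·3 + 2·5 + 7·5 = 131
  Elmhurst: 8·0 + 13·5 + 6·1 + 2·3 + 7·4 = 105
  Claremont: 8·3 + 13·2 + 6·2 + 2·2 + 7·2 = 80
  Harrow: 8·4 + 13·0 + 6·5 + 2·0 + 7·0 = 62
  Linden: 8·5 + 13·1 + 6·4 + 2·1 + 7·3 = 100
Jasper has the highest total.

Jasper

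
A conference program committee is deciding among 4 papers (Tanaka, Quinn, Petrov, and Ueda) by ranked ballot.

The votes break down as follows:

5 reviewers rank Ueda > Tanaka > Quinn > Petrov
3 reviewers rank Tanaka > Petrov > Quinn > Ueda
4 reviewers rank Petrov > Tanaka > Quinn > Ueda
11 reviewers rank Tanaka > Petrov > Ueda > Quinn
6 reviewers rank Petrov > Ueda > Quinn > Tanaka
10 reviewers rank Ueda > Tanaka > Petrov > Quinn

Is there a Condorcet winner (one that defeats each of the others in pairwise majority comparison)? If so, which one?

None — there is no Condorcet winner

Head-to-head results (39 voters total):
Tanaka vs Quinn: Tanaka wins 33–6.
Tanaka vs Petrov: Tanaka wins 29–10.
Tanaka vs Ueda: Ueda wins 21–18.
Quinn vs Petrov: Petrov wins 34–5.
Quinn vs Ueda: Ueda wins 32–7.
Petrov vs Ueda: Petrov wins 24–15.
No candidate beats all others: Tanaka beats Petrov beats Ueda beats Tanaka, a majority cycle.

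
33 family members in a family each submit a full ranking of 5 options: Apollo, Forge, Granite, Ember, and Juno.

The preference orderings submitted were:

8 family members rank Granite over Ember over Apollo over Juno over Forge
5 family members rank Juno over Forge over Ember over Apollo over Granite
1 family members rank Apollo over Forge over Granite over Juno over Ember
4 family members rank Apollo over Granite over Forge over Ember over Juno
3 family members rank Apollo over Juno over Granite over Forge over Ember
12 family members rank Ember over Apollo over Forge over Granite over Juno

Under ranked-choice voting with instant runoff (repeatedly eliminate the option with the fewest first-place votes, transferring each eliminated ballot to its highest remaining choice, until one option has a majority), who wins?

Ember

Round 1: Ember 12, Apollo 8, Granite 8, Juno 5, Forge 0. Forge has the fewest and is eliminated.
Round 2: Ember 12, Apollo 8, Granite 8, Juno 5. Juno has the fewest and is eliminated.
Round 3: Ember 17, Apollo 8, Granite 8. Ember has a majority.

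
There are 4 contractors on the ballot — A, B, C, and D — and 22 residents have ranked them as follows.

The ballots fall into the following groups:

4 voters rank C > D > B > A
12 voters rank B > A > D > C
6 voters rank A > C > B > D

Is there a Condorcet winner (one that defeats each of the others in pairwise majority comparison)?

Head-to-head results (22 voters total):
A vs B: B wins 16–6.
A vs C: A wins 18–4.
A vs D: A wins 18–4.
B vs C: B wins 12–10.
B vs D: B wins 18–4.
C vs D: D wins 12–10.
B beats each rival — A (16–6), C (12–10), D (18–4) — so B is the Condorcet winner.

Yes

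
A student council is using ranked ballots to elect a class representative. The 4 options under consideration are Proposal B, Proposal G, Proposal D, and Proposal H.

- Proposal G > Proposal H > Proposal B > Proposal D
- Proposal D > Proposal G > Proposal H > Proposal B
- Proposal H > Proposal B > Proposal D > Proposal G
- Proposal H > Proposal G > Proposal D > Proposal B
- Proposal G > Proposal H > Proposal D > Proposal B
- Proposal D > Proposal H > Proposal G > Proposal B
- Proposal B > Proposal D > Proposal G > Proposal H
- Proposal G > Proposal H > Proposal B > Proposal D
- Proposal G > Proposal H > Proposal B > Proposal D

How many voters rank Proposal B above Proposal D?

5

Ballots ranking Proposal B above Proposal D: 5.
Ballots ranking Proposal D above Proposal B: 4.
So 5 of 9 voters prefer Proposal B to Proposal D.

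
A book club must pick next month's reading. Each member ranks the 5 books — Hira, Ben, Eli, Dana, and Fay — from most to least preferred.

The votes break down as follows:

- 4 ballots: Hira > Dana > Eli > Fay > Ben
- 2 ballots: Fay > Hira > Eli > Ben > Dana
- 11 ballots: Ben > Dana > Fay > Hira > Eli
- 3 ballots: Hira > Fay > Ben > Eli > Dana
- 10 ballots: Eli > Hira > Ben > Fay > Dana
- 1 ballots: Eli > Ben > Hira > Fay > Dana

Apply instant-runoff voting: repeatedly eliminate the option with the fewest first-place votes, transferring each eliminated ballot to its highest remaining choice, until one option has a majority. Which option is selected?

Eli

Round 1: Ben 11, Eli 11, Hira 7, Fay 2, Dana 0. Dana has the fewest and is eliminated.
Round 2: Ben 11, Eli 11, Hira 7, Fay 2. Fay has the fewest and is eliminated.
Round 3: Ben 11, Eli 11, Hira 9. Hira has the fewest and is eliminated.
Round 4: Eli 17, Ben 14. Eli has a majority.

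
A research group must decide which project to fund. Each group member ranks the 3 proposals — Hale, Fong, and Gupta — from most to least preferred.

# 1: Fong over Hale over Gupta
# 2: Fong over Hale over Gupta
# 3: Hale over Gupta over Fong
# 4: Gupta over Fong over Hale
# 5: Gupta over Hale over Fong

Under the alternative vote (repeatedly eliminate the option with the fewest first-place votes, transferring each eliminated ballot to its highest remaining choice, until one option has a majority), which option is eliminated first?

Round 1: Fong 2, Gupta 2, Hale 1. Hale has the fewest and is eliminated.
Round 2: Gupta 3, Fong 2. Gupta has a majority.

Hale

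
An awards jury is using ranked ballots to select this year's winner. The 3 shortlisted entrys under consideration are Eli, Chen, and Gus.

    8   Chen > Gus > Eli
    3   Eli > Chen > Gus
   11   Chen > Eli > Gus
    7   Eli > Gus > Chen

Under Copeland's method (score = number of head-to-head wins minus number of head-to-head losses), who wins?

Chen

Pairwise results:
  Eli vs Chen: Chen wins 19–10.
  Eli vs Gus: Eli wins 21–8.
  Chen vs Gus: Chen wins 22–7.
Copeland scores (wins − losses):
  Eli: 1 − 1 = 0
  Chen: 2 − 0 = 2
  Gus: 0 − 2 = -2
Chen has the best Copeland score.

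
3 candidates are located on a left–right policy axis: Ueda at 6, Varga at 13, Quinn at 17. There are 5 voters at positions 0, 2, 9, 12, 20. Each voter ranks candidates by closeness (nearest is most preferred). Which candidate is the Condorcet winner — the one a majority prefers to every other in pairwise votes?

Ueda

With single-peaked preferences on a line, the Condorcet winner is the candidate closest to the median voter.
The median voter (position 9) is closest to Ueda at 6.
Check: Ueda vs Quinn — voters closer to Ueda: 3 of 5.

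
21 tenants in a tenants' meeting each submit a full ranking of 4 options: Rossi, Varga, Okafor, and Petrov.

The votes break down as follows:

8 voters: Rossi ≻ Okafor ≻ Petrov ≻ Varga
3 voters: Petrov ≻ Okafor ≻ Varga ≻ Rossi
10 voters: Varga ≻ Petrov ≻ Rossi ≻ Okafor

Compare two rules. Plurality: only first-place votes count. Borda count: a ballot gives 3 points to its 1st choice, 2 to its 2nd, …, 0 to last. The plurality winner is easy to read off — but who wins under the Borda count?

Petrov

Plurality first-place counts: Rossi 8, Varga 10, Okafor 0, Petrov 3 → Varga.
Borda totals: Rossi 34, Varga 33, Okafor 22, Petrov 37 → Petrov.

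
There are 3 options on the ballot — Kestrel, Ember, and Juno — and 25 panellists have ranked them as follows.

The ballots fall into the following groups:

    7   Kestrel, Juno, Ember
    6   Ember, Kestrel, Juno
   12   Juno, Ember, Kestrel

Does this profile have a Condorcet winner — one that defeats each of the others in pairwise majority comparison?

No

Head-to-head results (25 voters total):
Kestrel vs Ember: Ember wins 18–7.
Kestrel vs Juno: Kestrel wins 13–12.
Ember vs Juno: Juno wins 19–6.
No candidate beats all others: Kestrel beats Juno beats Ember beats Kestrel, a majority cycle.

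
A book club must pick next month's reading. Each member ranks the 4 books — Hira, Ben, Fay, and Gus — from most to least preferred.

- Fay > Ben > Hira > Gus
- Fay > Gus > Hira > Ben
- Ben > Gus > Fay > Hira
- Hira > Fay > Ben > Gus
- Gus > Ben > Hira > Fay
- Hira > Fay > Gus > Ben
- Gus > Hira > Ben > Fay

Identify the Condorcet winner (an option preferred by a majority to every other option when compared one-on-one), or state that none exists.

Head-to-head results (7 voters total):
Hira vs Ben: Hira wins 4–3.
Hira vs Fay: Hira wins 4–3.
Hira vs Gus: Gus wins 4–3.
Ben vs Fay: Fay wins 4–3.
Ben vs Gus: Gus wins 4–3.
Fay vs Gus: Fay wins 4–3.
No candidate beats all others: Hira beats Fay beats Gus beats Hira, a majority cycle.

No Condorcet winner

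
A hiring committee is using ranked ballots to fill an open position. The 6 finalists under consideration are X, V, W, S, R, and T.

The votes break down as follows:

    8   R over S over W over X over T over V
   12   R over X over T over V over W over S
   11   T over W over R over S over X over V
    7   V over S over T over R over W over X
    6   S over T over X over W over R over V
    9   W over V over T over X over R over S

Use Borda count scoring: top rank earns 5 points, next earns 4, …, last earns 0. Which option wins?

T

Borda scores:
  X: 8·2 + 12·4 + 11·1 + 7·0 + 6·3 + 9·2 = 111
  V: 8·0 + 12·2 + 11·0 + 7·5 + 6·0 + 9·4 = 95
  W: 8·3 + 12·1 + 11·4 + 7·1 + 6·2 + 9·5 = 144
  S: 8·4 + 12·0 + 11·2 + 7·4 + 6·5 + 9·0 = 112
  R: 8·5 + 12·5 + 11·3 + 7·2 + 6·1 + 9·1 = 162
  T: 8·1 + 12·3 + 11·5 + 7·3 + 6·4 + 9·3 = 171
T has the highest total.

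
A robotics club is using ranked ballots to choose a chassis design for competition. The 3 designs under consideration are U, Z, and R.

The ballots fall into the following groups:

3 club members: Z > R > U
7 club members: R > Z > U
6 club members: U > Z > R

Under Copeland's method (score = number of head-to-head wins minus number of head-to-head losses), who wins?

Z

Pairwise results:
  U vs Z: Z wins 10–6.
  U vs R: R wins 10–6.
  Z vs R: Z wins 9–7.
Copeland scores (wins − losses):
  U: 0 − 2 = -2
  Z: 2 − 0 = 2
  R: 1 − 1 = 0
Z has the best Copeland score.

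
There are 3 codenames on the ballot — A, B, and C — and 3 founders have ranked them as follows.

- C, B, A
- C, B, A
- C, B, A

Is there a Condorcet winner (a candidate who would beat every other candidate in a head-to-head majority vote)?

Head-to-head results (3 voters total):
A vs B: B wins 3–0.
A vs C: C wins 3–0.
B vs C: C wins 3–0.
C beats each rival — A (3–0), B (3–0) — so C is the Condorcet winner.

Yes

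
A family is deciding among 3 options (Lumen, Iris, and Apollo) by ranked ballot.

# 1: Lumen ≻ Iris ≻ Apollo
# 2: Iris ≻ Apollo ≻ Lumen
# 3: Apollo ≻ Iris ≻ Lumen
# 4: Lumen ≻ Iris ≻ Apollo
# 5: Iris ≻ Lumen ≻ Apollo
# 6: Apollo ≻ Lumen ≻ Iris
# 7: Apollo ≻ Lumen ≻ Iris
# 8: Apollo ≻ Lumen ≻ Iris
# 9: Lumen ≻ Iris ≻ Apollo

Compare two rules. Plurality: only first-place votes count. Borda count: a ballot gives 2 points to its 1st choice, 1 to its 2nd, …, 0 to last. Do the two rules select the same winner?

No

Plurality first-place counts: Lumen 3, Iris 2, Apollo 4 → Apollo.
Borda totals: Lumen 10, Iris 8, Apollo 9 → Lumen.
The two rules disagree: plurality picks Apollo, Borda picks Lumen.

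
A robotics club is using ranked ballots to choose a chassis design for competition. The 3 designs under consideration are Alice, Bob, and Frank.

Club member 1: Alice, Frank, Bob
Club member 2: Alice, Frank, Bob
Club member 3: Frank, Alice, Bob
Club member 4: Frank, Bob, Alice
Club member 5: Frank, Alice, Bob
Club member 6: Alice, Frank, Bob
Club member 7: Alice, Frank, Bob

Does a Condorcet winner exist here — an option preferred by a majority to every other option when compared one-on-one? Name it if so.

Head-to-head results (7 voters total):
Alice vs Bob: Alice wins 6–1.
Alice vs Frank: Alice wins 4–3.
Bob vs Frank: Frank wins 7–0.
Alice beats each rival — Bob (6–1), Frank (4–3) — so Alice is the Condorcet winner.

Alice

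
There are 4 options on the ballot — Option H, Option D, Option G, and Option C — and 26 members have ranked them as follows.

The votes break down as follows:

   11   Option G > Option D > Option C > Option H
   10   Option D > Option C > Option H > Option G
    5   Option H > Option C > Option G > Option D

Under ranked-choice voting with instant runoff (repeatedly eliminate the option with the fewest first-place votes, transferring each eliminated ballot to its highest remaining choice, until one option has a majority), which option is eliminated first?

Option C

Round 1: Option G 11, Option D 10, Option H 5, Option C 0. Option C has the fewest and is eliminated.
Round 2: Option G 11, Option D 10, Option H 5. Option H has the fewest and is eliminated.
Round 3: Option G 16, Option D 10. Option G has a majority.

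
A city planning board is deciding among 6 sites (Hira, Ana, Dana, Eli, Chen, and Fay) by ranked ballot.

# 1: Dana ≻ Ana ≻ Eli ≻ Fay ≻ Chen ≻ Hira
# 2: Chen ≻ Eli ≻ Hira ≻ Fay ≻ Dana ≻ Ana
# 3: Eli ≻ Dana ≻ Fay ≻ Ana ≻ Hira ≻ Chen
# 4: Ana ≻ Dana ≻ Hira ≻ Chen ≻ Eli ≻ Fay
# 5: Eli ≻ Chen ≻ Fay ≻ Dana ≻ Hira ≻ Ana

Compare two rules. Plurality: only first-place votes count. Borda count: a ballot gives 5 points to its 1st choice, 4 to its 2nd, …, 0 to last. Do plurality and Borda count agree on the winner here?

Yes

Plurality first-place counts: Hira 0, Ana 1, Dana 1, Eli 2, Chen 1, Fay 0 → Eli.
Borda totals: Hira 8, Ana 11, Dana 16, Eli 18, Chen 12, Fay 10 → Eli.
The two rules agree on Eli.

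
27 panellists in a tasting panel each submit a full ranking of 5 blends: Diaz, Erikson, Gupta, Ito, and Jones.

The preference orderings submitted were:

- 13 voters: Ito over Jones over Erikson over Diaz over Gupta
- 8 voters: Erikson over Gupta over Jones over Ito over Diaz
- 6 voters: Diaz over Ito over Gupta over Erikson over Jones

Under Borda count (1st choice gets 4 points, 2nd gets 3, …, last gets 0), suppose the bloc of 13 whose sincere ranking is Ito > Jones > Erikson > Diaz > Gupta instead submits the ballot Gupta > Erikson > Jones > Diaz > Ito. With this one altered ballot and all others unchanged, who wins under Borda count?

Gupta

Borda totals with the altered ballot: Diaz 37, Erikson 77, Gupta 88, Ito 26, Jones 42.
The switch changes the winner from Ito to Gupta.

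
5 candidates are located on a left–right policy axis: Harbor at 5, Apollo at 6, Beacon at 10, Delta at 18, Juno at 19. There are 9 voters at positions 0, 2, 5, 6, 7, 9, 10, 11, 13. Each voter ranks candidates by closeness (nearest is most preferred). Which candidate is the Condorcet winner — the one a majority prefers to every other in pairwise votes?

Apollo

With single-peaked preferences on a line, the Condorcet winner is the candidate closest to the median voter.
The median voter (position 7) is closest to Apollo at 6.
Check: Apollo vs Beacon — voters closer to Apollo: 5 of 9.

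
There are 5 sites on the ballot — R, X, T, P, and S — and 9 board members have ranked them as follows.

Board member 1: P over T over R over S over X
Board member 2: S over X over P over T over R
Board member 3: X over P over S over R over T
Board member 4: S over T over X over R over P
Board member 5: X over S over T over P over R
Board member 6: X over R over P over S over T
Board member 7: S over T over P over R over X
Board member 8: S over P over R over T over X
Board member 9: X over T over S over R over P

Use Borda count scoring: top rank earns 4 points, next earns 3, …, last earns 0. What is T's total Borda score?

16

Borda scores:
  R: 2 + 0 + 1 + 1 + 0 + 3 + 1 + 2 + 1 = 11
  X: 0 + 3 + 4 + 2 + 4 + 4 + 0 + 0 + 4 = 21
  T: 3 + 1 + 0 + 3 + 2 + 0 + 3 + 1 + 3 = 16
  P: 4 + 2 + 3 + 0 + 1 + 2 + 2 + 3 + 0 = 17
  S: 1 + 4 + 2 + 4 + 3 + 1 + 4 + 4 + 2 = 25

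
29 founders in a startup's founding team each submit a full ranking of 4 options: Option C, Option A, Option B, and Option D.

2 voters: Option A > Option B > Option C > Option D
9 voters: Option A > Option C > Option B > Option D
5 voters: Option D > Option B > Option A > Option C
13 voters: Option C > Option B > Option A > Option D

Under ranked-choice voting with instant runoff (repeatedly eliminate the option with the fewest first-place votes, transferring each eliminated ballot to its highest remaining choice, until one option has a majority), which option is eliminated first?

Round 1: Option C 13, Option A 11, Option D 5, Option B 0. Option B has the fewest and is eliminated.
Round 2: Option C 13, Option A 11, Option D 5. Option D has the fewest and is eliminated.
Round 3: Option A 16, Option C 13. Option A has a majority.

Option B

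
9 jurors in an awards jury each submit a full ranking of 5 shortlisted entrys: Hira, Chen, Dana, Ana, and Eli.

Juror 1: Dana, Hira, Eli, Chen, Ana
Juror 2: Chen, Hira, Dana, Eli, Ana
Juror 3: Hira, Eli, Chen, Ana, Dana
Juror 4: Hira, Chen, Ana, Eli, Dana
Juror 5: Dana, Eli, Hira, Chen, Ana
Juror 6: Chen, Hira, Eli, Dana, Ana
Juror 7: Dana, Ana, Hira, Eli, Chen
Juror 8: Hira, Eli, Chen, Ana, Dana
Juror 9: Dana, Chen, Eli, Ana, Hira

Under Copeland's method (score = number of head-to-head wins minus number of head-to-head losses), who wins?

Hira

Pairwise results:
  Hira vs Chen: Hira wins 6–3.
  Hira vs Dana: Hira wins 5–4.
  Hira vs Ana: Hira wins 7–2.
  Hira vs Eli: Hira wins 7–2.
  Chen vs Dana: Chen wins 5–4.
  Chen vs Ana: Chen wins 8–1.
  Chen vs Eli: Eli wins 5–4.
  Dana vs Ana: Dana wins 6–3.
  Dana vs Eli: Dana wins 5–4.
  Ana vs Eli: Eli wins 7–2.
Copeland scores (wins − losses):
  Hira: 4 − 0 = 4
  Chen: 2 − 2 = 0
  Dana: 2 − 2 = 0
  Ana: 0 − 4 = -4
  Eli: 2 − 2 = 0
Hira has the best Copeland score.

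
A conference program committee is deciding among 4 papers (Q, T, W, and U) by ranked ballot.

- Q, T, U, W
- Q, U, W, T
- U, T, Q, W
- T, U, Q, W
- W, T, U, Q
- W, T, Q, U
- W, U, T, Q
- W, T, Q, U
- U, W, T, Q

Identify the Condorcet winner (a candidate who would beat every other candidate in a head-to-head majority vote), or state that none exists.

None — there is no Condorcet winner

Head-to-head results (9 voters total):
Q vs T: T wins 7–2.
Q vs W: W wins 5–4.
Q vs U: U wins 5–4.
T vs W: W wins 6–3.
T vs U: T wins 5–4.
W vs U: U wins 5–4.
No candidate beats all others: T beats U beats W beats T, a majority cycle.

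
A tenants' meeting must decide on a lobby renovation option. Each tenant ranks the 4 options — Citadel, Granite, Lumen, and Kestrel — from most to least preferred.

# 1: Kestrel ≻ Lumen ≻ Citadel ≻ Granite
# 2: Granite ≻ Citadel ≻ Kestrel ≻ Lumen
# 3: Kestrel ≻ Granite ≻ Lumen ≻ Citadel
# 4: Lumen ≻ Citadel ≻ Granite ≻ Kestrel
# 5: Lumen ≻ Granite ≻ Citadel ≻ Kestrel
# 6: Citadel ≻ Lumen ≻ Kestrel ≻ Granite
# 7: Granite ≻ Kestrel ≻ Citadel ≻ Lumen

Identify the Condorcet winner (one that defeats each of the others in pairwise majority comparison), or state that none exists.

No Condorcet winner

Head-to-head results (7 voters total):
Citadel vs Granite: Granite wins 4–3.
Citadel vs Lumen: Lumen wins 4–3.
Citadel vs Kestrel: Citadel wins 4–3.
Granite vs Lumen: Lumen wins 4–3.
Granite vs Kestrel: Granite wins 4–3.
Lumen vs Kestrel: Kestrel wins 4–3.
No candidate beats all others: Citadel beats Kestrel beats Lumen beats Citadel, a majority cycle.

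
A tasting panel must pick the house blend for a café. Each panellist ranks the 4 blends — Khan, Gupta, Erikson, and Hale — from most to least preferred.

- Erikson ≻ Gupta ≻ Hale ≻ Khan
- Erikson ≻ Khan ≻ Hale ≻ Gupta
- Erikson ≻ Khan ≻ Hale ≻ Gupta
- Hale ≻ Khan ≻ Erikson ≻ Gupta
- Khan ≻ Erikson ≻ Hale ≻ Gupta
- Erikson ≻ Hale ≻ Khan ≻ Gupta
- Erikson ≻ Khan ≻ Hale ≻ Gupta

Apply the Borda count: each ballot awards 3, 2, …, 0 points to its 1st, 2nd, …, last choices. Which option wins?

Erikson

Borda scores:
  Khan: 0 + 2 + 2 + 2 + 3 + 1 + 2 = 12
  Gupta: 2 + 0 + 0 + 0 + 0 + 0 + 0 = 2
  Erikson: 3 + 3 + 3 + 1 + 2 + 3 + 3 = 18
  Hale: 1 + 1 + 1 + 3 + 1 + 2 + 1 = 10
Erikson has the highest total.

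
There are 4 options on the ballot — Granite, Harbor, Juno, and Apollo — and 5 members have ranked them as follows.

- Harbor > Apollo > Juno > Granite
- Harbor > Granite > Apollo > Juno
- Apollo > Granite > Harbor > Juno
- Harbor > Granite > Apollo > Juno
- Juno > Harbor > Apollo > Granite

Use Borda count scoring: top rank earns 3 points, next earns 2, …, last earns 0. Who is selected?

Borda scores:
  Granite: 0 + 2 + 2 + 2 + 0 = 6
  Harbor: 3 + 3 + 1 + 3 + 2 = 12
  Juno: 1 + 0 + 0 + 0 + 3 = 4
  Apollo: 2 + 1 + 3 + 1 + 1 = 8
Harbor has the highest total.

Harbor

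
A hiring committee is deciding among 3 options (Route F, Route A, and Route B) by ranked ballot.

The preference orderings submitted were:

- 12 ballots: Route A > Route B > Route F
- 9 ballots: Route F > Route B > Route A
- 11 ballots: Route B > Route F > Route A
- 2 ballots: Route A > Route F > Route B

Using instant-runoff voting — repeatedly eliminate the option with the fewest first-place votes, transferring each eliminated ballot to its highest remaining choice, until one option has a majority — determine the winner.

Route B

Round 1: Route A 14, Route B 11, Route F 9. Route F has the fewest and is eliminated.
Round 2: Route B 20, Route A 14. Route B has a majority.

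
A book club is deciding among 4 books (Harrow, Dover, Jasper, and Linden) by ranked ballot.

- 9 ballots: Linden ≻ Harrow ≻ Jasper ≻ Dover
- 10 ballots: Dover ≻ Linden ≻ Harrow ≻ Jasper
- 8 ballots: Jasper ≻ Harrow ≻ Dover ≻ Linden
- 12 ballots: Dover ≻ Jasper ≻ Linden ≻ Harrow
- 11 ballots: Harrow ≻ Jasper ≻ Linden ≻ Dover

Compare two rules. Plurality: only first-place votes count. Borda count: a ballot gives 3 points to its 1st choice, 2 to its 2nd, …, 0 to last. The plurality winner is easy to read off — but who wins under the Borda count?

Jasper

Plurality first-place counts: Harrow 11, Dover 22, Jasper 8, Linden 9 → Dover.
Borda totals: Harrow 77, Dover 74, Jasper 79, Linden 70 → Jasper.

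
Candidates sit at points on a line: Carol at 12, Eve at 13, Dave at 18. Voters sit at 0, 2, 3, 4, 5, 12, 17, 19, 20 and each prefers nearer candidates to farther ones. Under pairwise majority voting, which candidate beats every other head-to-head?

Carol

With single-peaked preferences on a line, the Condorcet winner is the candidate closest to the median voter.
The median voter (position 5) is closest to Carol at 12.
Check: Carol vs Dave — voters closer to Carol: 6 of 9.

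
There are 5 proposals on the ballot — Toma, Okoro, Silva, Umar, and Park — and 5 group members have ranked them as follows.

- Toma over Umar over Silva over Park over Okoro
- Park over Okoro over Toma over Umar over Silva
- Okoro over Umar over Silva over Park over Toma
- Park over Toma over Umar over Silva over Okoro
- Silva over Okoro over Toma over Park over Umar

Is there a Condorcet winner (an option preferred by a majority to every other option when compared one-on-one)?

Head-to-head results (5 voters total):
Toma vs Okoro: Okoro wins 3–2.
Toma vs Silva: Toma wins 3–2.
Toma vs Umar: Toma wins 4–1.
Toma vs Park: Park wins 3–2.
Okoro vs Silva: Silva wins 3–2.
Okoro vs Umar: Okoro wins 3–2.
Okoro vs Park: Park wins 3–2.
Silva vs Umar: Umar wins 4–1.
Silva vs Park: Silva wins 3–2.
Umar vs Park: Park wins 3–2.
No candidate beats all others: Toma beats Silva beats Okoro beats Toma, a majority cycle.

No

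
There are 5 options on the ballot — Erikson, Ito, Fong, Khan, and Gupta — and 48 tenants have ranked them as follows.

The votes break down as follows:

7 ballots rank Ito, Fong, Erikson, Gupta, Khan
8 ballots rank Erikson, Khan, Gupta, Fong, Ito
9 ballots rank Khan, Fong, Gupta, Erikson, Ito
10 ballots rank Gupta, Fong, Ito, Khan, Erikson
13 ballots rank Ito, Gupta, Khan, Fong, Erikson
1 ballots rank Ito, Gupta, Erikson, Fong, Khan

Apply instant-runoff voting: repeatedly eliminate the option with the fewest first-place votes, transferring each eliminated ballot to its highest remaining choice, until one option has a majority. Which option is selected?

Ito

Round 1: Ito 21, Gupta 10, Khan 9, Erikson 8, Fong 0. Fong has the fewest and is eliminated.
Round 2: Ito 21, Gupta 10, Khan 9, Erikson 8. Erikson has the fewest and is eliminated.
Round 3: Ito 21, Khan 17, Gupta 10. Gupta has the fewest and is eliminated.
Round 4: Ito 31, Khan 17. Ito has a majority.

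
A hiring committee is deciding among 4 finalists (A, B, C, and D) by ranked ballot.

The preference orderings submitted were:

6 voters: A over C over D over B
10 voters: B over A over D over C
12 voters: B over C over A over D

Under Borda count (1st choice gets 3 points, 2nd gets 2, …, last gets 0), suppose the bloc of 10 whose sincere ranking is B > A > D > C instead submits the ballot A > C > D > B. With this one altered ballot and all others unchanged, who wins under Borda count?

A

Borda totals with the altered ballot: A 60, B 36, C 56, D 16.
The switch changes the winner from B to A.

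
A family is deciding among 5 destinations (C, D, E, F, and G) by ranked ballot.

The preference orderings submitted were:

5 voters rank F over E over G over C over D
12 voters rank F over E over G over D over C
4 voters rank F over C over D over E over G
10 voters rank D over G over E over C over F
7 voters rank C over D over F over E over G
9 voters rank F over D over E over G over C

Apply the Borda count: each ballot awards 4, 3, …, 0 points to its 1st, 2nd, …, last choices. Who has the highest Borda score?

F

Borda scores:
  C: 5·1 + 12·0 + 4·3 + 10·1 + 7·4 + 9·0 = 55
  D: 5·0 + 12·1 + 4·2 + 10·4 + 7·3 + 9·3 = 108
  E: 5·3 + 12·3 + 4·1 + 10·2 + 7·1 + 9·2 = 100
  F: 5·4 + 12·4 + 4·4 + 10·0 + 7·2 + 9·4 = 134
  G: 5·2 + 12·2 + 4·0 + 10·3 + 7·0 + 9·1 = 73
F has the highest total.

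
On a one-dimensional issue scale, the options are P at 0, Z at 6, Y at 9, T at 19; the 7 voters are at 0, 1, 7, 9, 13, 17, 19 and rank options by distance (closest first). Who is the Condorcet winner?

With single-peaked preferences on a line, the Condorcet winner is the candidate closest to the median voter.
The median voter (position 9) is closest to Y at 9.
Check: Y vs T — voters closer to Y: 5 of 7.

Y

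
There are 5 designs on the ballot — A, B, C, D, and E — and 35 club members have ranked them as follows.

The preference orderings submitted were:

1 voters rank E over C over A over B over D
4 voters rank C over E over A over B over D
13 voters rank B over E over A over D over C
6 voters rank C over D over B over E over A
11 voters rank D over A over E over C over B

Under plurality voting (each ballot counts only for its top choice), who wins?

B

First-place vote totals:
  A: 0
  B: 13
  C: 10
  D: 11
  E: 1
B has the most first-place votes.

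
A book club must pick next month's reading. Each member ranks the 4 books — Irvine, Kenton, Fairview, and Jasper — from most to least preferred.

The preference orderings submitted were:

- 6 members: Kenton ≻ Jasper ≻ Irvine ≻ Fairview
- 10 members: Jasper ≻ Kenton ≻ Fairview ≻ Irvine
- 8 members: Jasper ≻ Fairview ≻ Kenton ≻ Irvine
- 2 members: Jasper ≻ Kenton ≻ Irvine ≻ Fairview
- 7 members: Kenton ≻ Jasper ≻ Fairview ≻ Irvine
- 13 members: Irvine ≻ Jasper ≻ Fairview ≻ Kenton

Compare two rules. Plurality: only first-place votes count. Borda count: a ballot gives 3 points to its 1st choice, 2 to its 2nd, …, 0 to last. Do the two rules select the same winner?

Plurality first-place counts: Irvine 13, Kenton 13, Fairview 0, Jasper 20 → Jasper.
Borda totals: Irvine 47, Kenton 71, Fairview 46, Jasper 112 → Jasper.
The two rules agree on Jasper.

Yes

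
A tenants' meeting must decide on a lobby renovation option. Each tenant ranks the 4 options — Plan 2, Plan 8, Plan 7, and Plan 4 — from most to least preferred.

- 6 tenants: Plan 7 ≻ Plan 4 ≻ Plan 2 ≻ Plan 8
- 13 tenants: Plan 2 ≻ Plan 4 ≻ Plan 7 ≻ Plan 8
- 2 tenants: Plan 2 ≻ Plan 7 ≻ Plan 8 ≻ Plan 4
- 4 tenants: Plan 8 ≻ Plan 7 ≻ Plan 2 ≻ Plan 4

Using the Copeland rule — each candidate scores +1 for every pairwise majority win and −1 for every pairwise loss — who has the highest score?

Pairwise results:
  Plan 2 vs Plan 8: Plan 2 wins 21–4.
  Plan 2 vs Plan 7: Plan 2 wins 15–10.
  Plan 2 vs Plan 4: Plan 2 wins 19–6.
  Plan 8 vs Plan 7: Plan 7 wins 21–4.
  Plan 8 vs Plan 4: Plan 4 wins 19–6.
  Plan 7 vs Plan 4: Plan 4 wins 13–12.
Copeland scores (wins − losses):
  Plan 2: 3 − 0 = 3
  Plan 8: 0 − 3 = -3
  Plan 7: 1 − 2 = -1
  Plan 4: 2 − 1 = 1
Plan 2 has the best Copeland score.

Plan 2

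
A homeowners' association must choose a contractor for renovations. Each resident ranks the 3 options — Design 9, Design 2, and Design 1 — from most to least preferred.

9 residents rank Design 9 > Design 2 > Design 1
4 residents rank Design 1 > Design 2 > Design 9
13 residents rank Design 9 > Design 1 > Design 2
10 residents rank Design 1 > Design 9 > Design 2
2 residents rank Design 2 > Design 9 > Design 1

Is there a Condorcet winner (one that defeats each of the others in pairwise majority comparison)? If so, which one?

Head-to-head results (38 voters total):
Design 9 vs Design 2: Design 9 wins 32–6.
Design 9 vs Design 1: Design 9 wins 24–14.
Design 2 vs Design 1: Design 1 wins 27–11.
Design 9 beats each rival — Design 2 (32–6), Design 1 (24–14) — so Design 9 is the Condorcet winner.

Design 9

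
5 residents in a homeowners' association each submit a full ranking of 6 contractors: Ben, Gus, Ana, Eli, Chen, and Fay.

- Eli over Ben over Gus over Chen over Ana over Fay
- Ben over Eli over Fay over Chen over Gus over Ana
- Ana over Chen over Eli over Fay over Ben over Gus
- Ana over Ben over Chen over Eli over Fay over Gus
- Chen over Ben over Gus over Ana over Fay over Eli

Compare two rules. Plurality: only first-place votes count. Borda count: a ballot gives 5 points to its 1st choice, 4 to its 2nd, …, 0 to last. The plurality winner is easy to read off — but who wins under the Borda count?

Plurality first-place counts: Ben 1, Gus 0, Ana 2, Eli 1, Chen 1, Fay 0 → Ana.
Borda totals: Ben 18, Gus 7, Ana 13, Eli 14, Chen 16, Fay 7 → Ben.

Ben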